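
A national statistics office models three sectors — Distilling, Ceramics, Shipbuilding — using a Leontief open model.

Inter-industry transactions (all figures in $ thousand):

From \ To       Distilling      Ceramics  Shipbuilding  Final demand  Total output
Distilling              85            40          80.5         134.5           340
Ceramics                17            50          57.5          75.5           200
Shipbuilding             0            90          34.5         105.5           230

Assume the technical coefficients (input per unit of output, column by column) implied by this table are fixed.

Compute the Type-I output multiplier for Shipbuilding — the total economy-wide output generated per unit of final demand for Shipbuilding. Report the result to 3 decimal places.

m_3 = 2.835

Technical coefficients a_ij = z_ij / X_j:
  a_11 = 85/340 = 0.25, a_21 = 17/340 = 0.05, a_31 = 0/340 = 0.00
  a_12 = 40/200 = 0.20, a_22 = 50/200 = 0.25, a_32 = 90/200 = 0.45
  a_13 = 80.5/230 = 0.35, a_23 = 57.5/230 = 0.25, a_33 = 34.5/230 = 0.15
I − A =
  [   0.75    -0.20    -0.35]
  [  -0.05     0.75    -0.25]
  [   0.00    -0.45     0.85]
Cofactors of I−A, C_ij = (−1)^(i+j)·(minor ij) (rows/columns in the sector order above):
  C_11 = (0.75)(0.85) − (-0.25)(-0.45) = 0.5250
  C_12 = −[(-0.05)(0.85) − (-0.25)(0.00)] = 0.0425
  C_13 = (-0.05)(-0.45) − (0.75)(0.00) = 0.0225
  C_21 = −[(-0.20)(0.85) − (-0.35)(-0.45)] = 0.3275
  C_22 = (0.75)(0.85) − (-0.35)(0.00) = 0.6375
  C_23 = −[(0.75)(-0.45) − (-0.20)(0.00)] = 0.3375
  C_31 = (-0.20)(-0.25) − (-0.35)(0.75) = 0.3125
  C_32 = −[(0.75)(-0.25) − (-0.35)(-0.05)] = 0.2050
  C_33 = (0.75)(0.75) − (-0.20)(-0.05) = 0.5525
det(I−A) = Σ_j (I−A)_1j·C_1j = (0.75)(0.5250) + (-0.20)(0.0425) + (-0.35)(0.0225) = 0.377375
adj(I−A) = Cᵀ =
  [ 0.5250   0.3275   0.3125]
  [ 0.0425   0.6375   0.2050]
  [ 0.0225   0.3375   0.5525]
(I − A)⁻¹ = adj(I−A) / det(I−A) ≈
  [   1.3912     0.8678     0.8281]
  [   0.1126     1.6893     0.5432]
  [   0.0596     0.8943     1.4641]
The output multiplier for sector j is the column-j sum of the Leontief inverse (I − A)⁻¹ = adj(I−A) / det(I−A).
Column 3 of adj(I−A): (0.3125, 0.2050, 0.5525); det(I−A) = 0.377375.
m_3 = (0.3125 + 0.2050 + 0.5525) / 0.377375 = 1.07 / 0.377375 ≈ 2.835.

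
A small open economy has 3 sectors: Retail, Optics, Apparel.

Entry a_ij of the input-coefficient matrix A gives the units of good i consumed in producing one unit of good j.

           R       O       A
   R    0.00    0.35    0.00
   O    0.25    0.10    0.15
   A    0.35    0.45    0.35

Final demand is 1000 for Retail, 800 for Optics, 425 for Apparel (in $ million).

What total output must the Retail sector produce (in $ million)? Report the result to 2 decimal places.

I − A =
  [   1.00    -0.35     0.00]
  [  -0.25     0.90    -0.15]
  [  -0.35    -0.45     0.65]
Cofactors of I−A, C_ij = (−1)^(i+j)·(minor ij) (rows/columns in the sector order above):
  C_11 = (0.90)(0.65) − (-0.15)(-0.45) = 0.5175
  C_12 = −[(-0.25)(0.65) − (-0.15)(-0.35)] = 0.2150
  C_13 = (-0.25)(-0.45) − (0.90)(-0.35) = 0.4275
  C_21 = −[(-0.35)(0.65) − (0.00)(-0.45)] = 0.2275
  C_22 = (1.00)(0.65) − (0.00)(-0.35) = 0.6500
  C_23 = −[(1.00)(-0.45) − (-0.35)(-0.35)] = 0.5725
  C_31 = (-0.35)(-0.15) − (0.00)(0.90) = 0.0525
  C_32 = −[(1.00)(-0.15) − (0.00)(-0.25)] = 0.1500
  C_33 = (1.00)(0.90) − (-0.35)(-0.25) = 0.8125
det(I−A) = Σ_j (I−A)_1j·C_1j = (1.00)(0.5175) + (-0.35)(0.2150) + (0.00)(0.4275) = 0.44225
adj(I−A) = Cᵀ =
  [ 0.5175   0.2275   0.0525]
  [ 0.2150   0.6500   0.1500]
  [ 0.4275   0.5725   0.8125]
(I − A)⁻¹ = adj(I−A) / det(I−A) ≈
  [   1.1702     0.5144     0.1187]
  [   0.4862     1.4698     0.3392]
  [   0.9666     1.2945     1.8372]
x = (I − A)⁻¹ d = adj(I−A)·d / det(I−A), with det(I−A) = 0.44225:
  x_R = (0.5175·1000 + 0.2275·800 + 0.0525·425) / 0.44225 = 721.8125 / 0.44225 ≈ 1632.14
  x_O = (0.2150·1000 + 0.6500·800 + 0.1500·425) / 0.44225 = 798.75 / 0.44225 ≈ 1806.11
  x_A = (0.4275·1000 + 0.5725·800 + 0.8125·425) / 0.44225 = 1230.8125 / 0.44225 ≈ 2783.07

x_R = 1632.14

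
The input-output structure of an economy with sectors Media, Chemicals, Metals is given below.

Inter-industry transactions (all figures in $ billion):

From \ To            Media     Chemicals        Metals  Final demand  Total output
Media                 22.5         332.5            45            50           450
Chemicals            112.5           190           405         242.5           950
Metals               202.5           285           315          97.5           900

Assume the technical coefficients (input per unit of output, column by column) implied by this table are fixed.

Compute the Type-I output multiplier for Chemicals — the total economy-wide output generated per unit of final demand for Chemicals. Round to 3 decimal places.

m_2 = 5.919

Technical coefficients a_ij = z_ij / X_j:
  a_11 = 22.5/450 = 0.05, a_21 = 112.5/450 = 0.25, a_31 = 202.5/450 = 0.45
  a_12 = 332.5/950 = 0.35, a_22 = 190/950 = 0.20, a_32 = 285/950 = 0.30
  a_13 = 45/900 = 0.05, a_23 = 405/900 = 0.45, a_33 = 315/900 = 0.35
I − A =
  [   0.95    -0.35    -0.05]
  [  -0.25     0.80    -0.45]
  [  -0.45    -0.30     0.65]
Cofactors of I−A, C_ij = (−1)^(i+j)·(minor ij) (rows/columns in the sector order above):
  C_11 = (0.80)(0.65) − (-0.45)(-0.30) = 0.3850
  C_12 = −[(-0.25)(0.65) − (-0.45)(-0.45)] = 0.3650
  C_13 = (-0.25)(-0.30) − (0.80)(-0.45) = 0.4350
  C_21 = −[(-0.35)(0.65) − (-0.05)(-0.30)] = 0.2425
  C_22 = (0.95)(0.65) − (-0.05)(-0.45) = 0.5950
  C_23 = −[(0.95)(-0.30) − (-0.35)(-0.45)] = 0.4425
  C_31 = (-0.35)(-0.45) − (-0.05)(0.80) = 0.1975
  C_32 = −[(0.95)(-0.45) − (-0.05)(-0.25)] = 0.4400
  C_33 = (0.95)(0.80) − (-0.35)(-0.25) = 0.6725
det(I−A) = Σ_j (I−A)_1j·C_1j = (0.95)(0.3850) + (-0.35)(0.3650) + (-0.05)(0.4350) = 0.21625
adj(I−A) = Cᵀ =
  [ 0.3850   0.2425   0.1975]
  [ 0.3650   0.5950   0.4400]
  [ 0.4350   0.4425   0.6725]
(I − A)⁻¹ = adj(I−A) / det(I−A) ≈
  [   1.7803     1.1214     0.9133]
  [   1.6879     2.7514     2.0347]
  [   2.0116     2.0462     3.1098]
The output multiplier for sector j is the column-j sum of the Leontief inverse (I − A)⁻¹ = adj(I−A) / det(I−A).
Column 2 of adj(I−A): (0.2425, 0.5950, 0.4425); det(I−A) = 0.21625.
m_2 = (0.2425 + 0.5950 + 0.4425) / 0.21625 = 1.28 / 0.21625 ≈ 5.919.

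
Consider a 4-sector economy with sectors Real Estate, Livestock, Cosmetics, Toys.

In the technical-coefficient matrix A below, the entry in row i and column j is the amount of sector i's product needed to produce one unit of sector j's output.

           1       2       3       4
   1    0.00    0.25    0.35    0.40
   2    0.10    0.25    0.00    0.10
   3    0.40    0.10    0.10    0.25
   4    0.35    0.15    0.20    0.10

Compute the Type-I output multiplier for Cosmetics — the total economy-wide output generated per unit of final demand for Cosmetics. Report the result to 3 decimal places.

I − A =
  [   1.00    -0.25    -0.35    -0.40]
  [  -0.10     0.75     0.00    -0.10]
  [  -0.40    -0.10     0.90    -0.25]
  [  -0.35    -0.15    -0.20     0.90]
Compute the cofactors C_ij = (−1)^(i+j)·(3×3 minor ij) of I−A; the adjugate is their transpose:
adj(I−A) = Cᵀ =
  [ 0.554500   0.296625   0.296000   0.361625]
  [ 0.115500   0.445375   0.071750   0.120750]
  [ 0.345875   0.249375   0.517750   0.325250]
  [ 0.311750   0.245000   0.242125   0.544000]
det(I−A) = Σ_j (I−A)_1j·C_1j = (1.00)(0.554500) + (-0.25)(0.115500) + (-0.35)(0.345875) + (-0.40)(0.311750) = 0.27986875
(I − A)⁻¹ = adj(I−A) / det(I−A) ≈
  [   1.9813     1.0599     1.0576     1.2921]
  [   0.4127     1.5914     0.2564     0.4315]
  [   1.2358     0.8910     1.8500     1.1622]
  [   1.1139     0.8754     0.8651     1.9438]
The output multiplier for sector j is the column-j sum of the Leontief inverse (I − A)⁻¹ = adj(I−A) / det(I−A).
Column 3 of adj(I−A): (0.296000, 0.071750, 0.517750, 0.242125); det(I−A) = 0.27986875.
m_3 = (0.296000 + 0.071750 + 0.517750 + 0.242125) / 0.27986875 = 1.127625 / 0.27986875 ≈ 4.029.

m_3 = 4.029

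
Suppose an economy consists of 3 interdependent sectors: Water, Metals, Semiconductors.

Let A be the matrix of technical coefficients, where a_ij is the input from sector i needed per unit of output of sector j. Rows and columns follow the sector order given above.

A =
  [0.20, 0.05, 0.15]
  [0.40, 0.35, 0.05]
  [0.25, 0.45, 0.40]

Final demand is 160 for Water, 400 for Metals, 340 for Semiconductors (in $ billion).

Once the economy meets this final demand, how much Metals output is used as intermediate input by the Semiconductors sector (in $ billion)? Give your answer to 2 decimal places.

z_23 = 81.26

I − A =
  [   0.80    -0.05    -0.15]
  [  -0.40     0.65    -0.05]
  [  -0.25    -0.45     0.60]
Cofactors of I−A, C_ij = (−1)^(i+j)·(minor ij) (rows/columns in the sector order above):
  C_11 = (0.65)(0.60) − (-0.05)(-0.45) = 0.3675
  C_12 = −[(-0.40)(0.60) − (-0.05)(-0.25)] = 0.2525
  C_13 = (-0.40)(-0.45) − (0.65)(-0.25) = 0.3425
  C_21 = −[(-0.05)(0.60) − (-0.15)(-0.45)] = 0.0975
  C_22 = (0.80)(0.60) − (-0.15)(-0.25) = 0.4425
  C_23 = −[(0.80)(-0.45) − (-0.05)(-0.25)] = 0.3725
  C_31 = (-0.05)(-0.05) − (-0.15)(0.65) = 0.1000
  C_32 = −[(0.80)(-0.05) − (-0.15)(-0.40)] = 0.1000
  C_33 = (0.80)(0.65) − (-0.05)(-0.40) = 0.5000
det(I−A) = Σ_j (I−A)_1j·C_1j = (0.80)(0.3675) + (-0.05)(0.2525) + (-0.15)(0.3425) = 0.2300
adj(I−A) = Cᵀ =
  [ 0.3675   0.0975   0.1000]
  [ 0.2525   0.4425   0.1000]
  [ 0.3425   0.3725   0.5000]
(I − A)⁻¹ = adj(I−A) / det(I−A) ≈
  [   1.5978     0.4239     0.4348]
  [   1.0978     1.9239     0.4348]
  [   1.4891     1.6196     2.1739]
First solve x = (I − A)⁻¹ d = adj(I−A)·d / det(I−A); in particular x_3 = (0.3425·160 + 0.3725·400 + 0.5000·340) / 0.2300 = 373.80 / 0.2300 ≈ 1625.2174.
Intermediate flow from 2 to 3: z_23 = a_23 · x_3 = 0.05 × 373.80 / 0.2300 = 18.69 / 0.2300 ≈ 81.26.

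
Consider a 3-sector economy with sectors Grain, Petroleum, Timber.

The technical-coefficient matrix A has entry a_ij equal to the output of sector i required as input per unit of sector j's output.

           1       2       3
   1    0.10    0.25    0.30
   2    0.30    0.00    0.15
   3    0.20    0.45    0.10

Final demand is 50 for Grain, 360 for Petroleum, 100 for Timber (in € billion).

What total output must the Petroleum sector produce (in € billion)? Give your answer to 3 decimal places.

I − A =
  [   0.90    -0.25    -0.30]
  [  -0.30     1.00    -0.15]
  [  -0.20    -0.45     0.90]
Cofactors of I−A, C_ij = (−1)^(i+j)·(minor ij) (rows/columns in the sector order above):
  C_11 = (1.00)(0.90) − (-0.15)(-0.45) = 0.8325
  C_12 = −[(-0.30)(0.90) − (-0.15)(-0.20)] = 0.3000
  C_13 = (-0.30)(-0.45) − (1.00)(-0.20) = 0.3350
  C_21 = −[(-0.25)(0.90) − (-0.30)(-0.45)] = 0.3600
  C_22 = (0.90)(0.90) − (-0.30)(-0.20) = 0.7500
  C_23 = −[(0.90)(-0.45) − (-0.25)(-0.20)] = 0.4550
  C_31 = (-0.25)(-0.15) − (-0.30)(1.00) = 0.3375
  C_32 = −[(0.90)(-0.15) − (-0.30)(-0.30)] = 0.2250
  C_33 = (0.90)(1.00) − (-0.25)(-0.30) = 0.8250
det(I−A) = Σ_j (I−A)_1j·C_1j = (0.90)(0.8325) + (-0.25)(0.3000) + (-0.30)(0.3350) = 0.57375
adj(I−A) = Cᵀ =
  [ 0.8325   0.3600   0.3375]
  [ 0.3000   0.7500   0.2250]
  [ 0.3350   0.4550   0.8250]
(I − A)⁻¹ = adj(I−A) / det(I−A) ≈
  [   1.4510     0.6275     0.5882]
  [   0.5229     1.3072     0.3922]
  [   0.5839     0.7930     1.4379]
x = (I − A)⁻¹ d = adj(I−A)·d / det(I−A), with det(I−A) = 0.57375:
  x_1 = (0.8325·50 + 0.3600·360 + 0.3375·100) / 0.57375 = 204.975 / 0.57375 ≈ 357.255
  x_2 = (0.3000·50 + 0.7500·360 + 0.2250·100) / 0.57375 = 307.50 / 0.57375 ≈ 535.948
  x_3 = (0.3350·50 + 0.4550·360 + 0.8250·100) / 0.57375 = 263.05 / 0.57375 ≈ 458.475

x_2 = 535.948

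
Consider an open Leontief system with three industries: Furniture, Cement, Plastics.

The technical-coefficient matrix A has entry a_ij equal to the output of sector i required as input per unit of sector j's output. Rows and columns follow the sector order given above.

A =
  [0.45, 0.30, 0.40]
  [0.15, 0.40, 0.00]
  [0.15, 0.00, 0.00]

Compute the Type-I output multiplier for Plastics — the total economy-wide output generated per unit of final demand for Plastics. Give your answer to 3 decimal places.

I − A =
  [   0.55    -0.30    -0.40]
  [  -0.15     0.60     0.00]
  [  -0.15     0.00     1.00]
Cofactors of I−A, C_ij = (−1)^(i+j)·(minor ij) (rows/columns in the sector order above):
  C_11 = (0.60)(1.00) − (0.00)(0.00) = 0.6000
  C_12 = −[(-0.15)(1.00) − (0.00)(-0.15)] = 0.1500
  C_13 = (-0.15)(0.00) − (0.60)(-0.15) = 0.0900
  C_21 = −[(-0.30)(1.00) − (-0.40)(0.00)] = 0.3000
  C_22 = (0.55)(1.00) − (-0.40)(-0.15) = 0.4900
  C_23 = −[(0.55)(0.00) − (-0.30)(-0.15)] = 0.0450
  C_31 = (-0.30)(0.00) − (-0.40)(0.60) = 0.2400
  C_32 = −[(0.55)(0.00) − (-0.40)(-0.15)] = 0.0600
  C_33 = (0.55)(0.60) − (-0.30)(-0.15) = 0.2850
det(I−A) = Σ_j (I−A)_1j·C_1j = (0.55)(0.6000) + (-0.30)(0.1500) + (-0.40)(0.0900) = 0.2490
adj(I−A) = Cᵀ =
  [ 0.6000   0.3000   0.2400]
  [ 0.1500   0.4900   0.0600]
  [ 0.0900   0.0450   0.2850]
(I − A)⁻¹ = adj(I−A) / det(I−A) ≈
  [   2.4096     1.2048     0.9639]
  [   0.6024     1.9679     0.2410]
  [   0.3614     0.1807     1.1446]
The output multiplier for sector j is the column-j sum of the Leontief inverse (I − A)⁻¹ = adj(I−A) / det(I−A).
Column 3 of adj(I−A): (0.2400, 0.0600, 0.2850); det(I−A) = 0.2490.
m_3 = (0.2400 + 0.0600 + 0.2850) / 0.2490 = 0.585 / 0.2490 ≈ 2.349.

m_3 = 2.349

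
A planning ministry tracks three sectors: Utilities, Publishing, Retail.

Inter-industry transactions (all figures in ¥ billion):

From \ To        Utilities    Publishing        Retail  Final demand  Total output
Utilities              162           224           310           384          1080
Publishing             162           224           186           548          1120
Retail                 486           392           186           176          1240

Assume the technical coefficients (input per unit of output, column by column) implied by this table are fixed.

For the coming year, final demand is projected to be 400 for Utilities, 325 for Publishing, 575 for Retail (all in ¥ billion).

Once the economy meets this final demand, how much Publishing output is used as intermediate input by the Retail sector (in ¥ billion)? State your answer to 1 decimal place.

z_23 = 254.8

Technical coefficients a_ij = z_ij / X_j:
  a_11 = 162/1080 = 0.15, a_21 = 162/1080 = 0.15, a_31 = 486/1080 = 0.45
  a_12 = 224/1120 = 0.20, a_22 = 224/1120 = 0.20, a_32 = 392/1120 = 0.35
  a_13 = 310/1240 = 0.25, a_23 = 186/1240 = 0.15, a_33 = 186/1240 = 0.15
I − A =
  [   0.85    -0.20    -0.25]
  [  -0.15     0.80    -0.15]
  [  -0.45    -0.35     0.85]
Cofactors of I−A, C_ij = (−1)^(i+j)·(minor ij) (rows/columns in the sector order above):
  C_11 = (0.80)(0.85) − (-0.15)(-0.35) = 0.6275
  C_12 = −[(-0.15)(0.85) − (-0.15)(-0.45)] = 0.1950
  C_13 = (-0.15)(-0.35) − (0.80)(-0.45) = 0.4125
  C_21 = −[(-0.20)(0.85) − (-0.25)(-0.35)] = 0.2575
  C_22 = (0.85)(0.85) − (-0.25)(-0.45) = 0.6100
  C_23 = −[(0.85)(-0.35) − (-0.20)(-0.45)] = 0.3875
  C_31 = (-0.20)(-0.15) − (-0.25)(0.80) = 0.2300
  C_32 = −[(0.85)(-0.15) − (-0.25)(-0.15)] = 0.1650
  C_33 = (0.85)(0.80) − (-0.20)(-0.15) = 0.6500
det(I−A) = Σ_j (I−A)_1j·C_1j = (0.85)(0.6275) + (-0.20)(0.1950) + (-0.25)(0.4125) = 0.39125
adj(I−A) = Cᵀ =
  [ 0.6275   0.2575   0.2300]
  [ 0.1950   0.6100   0.1650]
  [ 0.4125   0.3875   0.6500]
(I − A)⁻¹ = adj(I−A) / det(I−A) ≈
  [   1.6038     0.6581     0.5879]
  [   0.4984     1.5591     0.4217]
  [   1.0543     0.9904     1.6613]
First solve x = (I − A)⁻¹ d = adj(I−A)·d / det(I−A); in particular x_3 = (0.4125·400 + 0.3875·325 + 0.6500·575) / 0.39125 = 664.6875 / 0.39125 ≈ 1698.882.
Intermediate flow from 2 to 3: z_23 = a_23 · x_3 = 0.15 × 664.6875 / 0.39125 = 99.703125 / 0.39125 ≈ 254.8.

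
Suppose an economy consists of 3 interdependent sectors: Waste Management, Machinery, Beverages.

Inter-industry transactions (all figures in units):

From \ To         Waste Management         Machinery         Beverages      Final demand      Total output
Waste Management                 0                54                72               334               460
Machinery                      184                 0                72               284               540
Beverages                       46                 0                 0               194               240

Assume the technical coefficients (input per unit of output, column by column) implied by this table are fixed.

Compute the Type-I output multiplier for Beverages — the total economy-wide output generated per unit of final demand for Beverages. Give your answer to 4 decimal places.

Technical coefficients a_ij = z_ij / X_j:
  a_WW = 0/460 = 0.00, a_MW = 184/460 = 0.40, a_BW = 46/460 = 0.10
  a_WM = 54/540 = 0.10, a_MM = 0/540 = 0.00, a_BM = 0/540 = 0.00
  a_WB = 72/240 = 0.30, a_MB = 72/240 = 0.30, a_BB = 0/240 = 0.00
I − A =
  [   1.00    -0.10    -0.30]
  [  -0.40     1.00    -0.30]
  [  -0.10     0.00     1.00]
Cofactors of I−A, C_ij = (−1)^(i+j)·(minor ij) (rows/columns in the sector order above):
  C_11 = (1.00)(1.00) − (-0.30)(0.00) = 1.0000
  C_12 = −[(-0.40)(1.00) − (-0.30)(-0.10)] = 0.4300
  C_13 = (-0.40)(0.00) − (1.00)(-0.10) = 0.1000
  C_21 = −[(-0.10)(1.00) − (-0.30)(0.00)] = 0.1000
  C_22 = (1.00)(1.00) − (-0.30)(-0.10) = 0.9700
  C_23 = −[(1.00)(0.00) − (-0.10)(-0.10)] = 0.0100
  C_31 = (-0.10)(-0.30) − (-0.30)(1.00) = 0.3300
  C_32 = −[(1.00)(-0.30) − (-0.30)(-0.40)] = 0.4200
  C_33 = (1.00)(1.00) − (-0.10)(-0.40) = 0.9600
det(I−A) = Σ_j (I−A)_1j·C_1j = (1.00)(1.0000) + (-0.10)(0.4300) + (-0.30)(0.1000) = 0.9270
adj(I−A) = Cᵀ =
  [ 1.0000   0.1000   0.3300]
  [ 0.4300   0.9700   0.4200]
  [ 0.1000   0.0100   0.9600]
(I − A)⁻¹ = adj(I−A) / det(I−A) ≈
  [   1.07875     0.10787     0.35599]
  [   0.46386     1.04639     0.45307]
  [   0.10787     0.01079     1.03560]
The output multiplier for sector j is the column-j sum of the Leontief inverse (I − A)⁻¹ = adj(I−A) / det(I−A).
Column B of adj(I−A): (0.3300, 0.4200, 0.9600); det(I−A) = 0.9270.
m_B = (0.3300 + 0.4200 + 0.9600) / 0.9270 = 1.71 / 0.9270 ≈ 1.8447.

m_B = 1.8447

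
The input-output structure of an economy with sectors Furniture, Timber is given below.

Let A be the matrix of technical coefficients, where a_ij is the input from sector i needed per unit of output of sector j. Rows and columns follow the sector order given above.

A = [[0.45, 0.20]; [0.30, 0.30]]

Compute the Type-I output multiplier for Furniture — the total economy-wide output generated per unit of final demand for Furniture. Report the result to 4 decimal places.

I − A =
  [   0.55    -0.20]
  [  -0.30     0.70]
det(I−A) = (0.55)(0.70) − (-0.20)(-0.30) = 0.3250
adj(I−A) = [[0.70, 0.20], [0.30, 0.55]]
(I − A)⁻¹ = adj(I−A) / det(I−A) ≈
  [   2.15385     0.61538]
  [   0.92308     1.69231]
The output multiplier for sector j is the column-j sum of the Leontief inverse (I − A)⁻¹ = adj(I−A) / det(I−A).
Column F of adj(I−A): (0.70, 0.30); det(I−A) = 0.3250.
m_F = (0.70 + 0.30) / 0.3250 = 1.00 / 0.3250 ≈ 3.0769.

m_F = 3.0769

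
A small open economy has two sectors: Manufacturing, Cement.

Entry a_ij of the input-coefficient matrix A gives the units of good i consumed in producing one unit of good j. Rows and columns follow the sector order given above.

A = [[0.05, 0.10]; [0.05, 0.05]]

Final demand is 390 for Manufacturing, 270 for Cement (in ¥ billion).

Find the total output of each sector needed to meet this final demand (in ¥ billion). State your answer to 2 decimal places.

x_1 = 442.90, x_2 = 307.52

I − A =
  [   0.95    -0.10]
  [  -0.05     0.95]
det(I−A) = (0.95)(0.95) − (-0.10)(-0.05) = 0.8975
adj(I−A) = [[0.95, 0.10], [0.05, 0.95]]
(I − A)⁻¹ = adj(I−A) / det(I−A) ≈
  [   1.0585     0.1114]
  [   0.0557     1.0585]
x = (I − A)⁻¹ d = adj(I−A)·d / det(I−A), with det(I−A) = 0.8975:
  x_1 = (0.95·390 + 0.10·270) / 0.8975 = 397.50 / 0.8975 ≈ 442.90
  x_2 = (0.05·390 + 0.95·270) / 0.8975 = 276.00 / 0.8975 ≈ 307.52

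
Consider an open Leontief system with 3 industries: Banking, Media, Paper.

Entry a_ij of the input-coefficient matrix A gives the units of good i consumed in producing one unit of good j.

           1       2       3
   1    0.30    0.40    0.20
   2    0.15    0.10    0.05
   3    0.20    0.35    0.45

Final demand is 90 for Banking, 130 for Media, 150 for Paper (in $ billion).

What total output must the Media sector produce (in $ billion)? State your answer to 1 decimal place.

x_2 = 250.9

I − A =
  [   0.70    -0.40    -0.20]
  [  -0.15     0.90    -0.05]
  [  -0.20    -0.35     0.55]
Cofactors of I−A, C_ij = (−1)^(i+j)·(minor ij) (rows/columns in the sector order above):
  C_11 = (0.90)(0.55) − (-0.05)(-0.35) = 0.4775
  C_12 = −[(-0.15)(0.55) − (-0.05)(-0.20)] = 0.0925
  C_13 = (-0.15)(-0.35) − (0.90)(-0.20) = 0.2325
  C_21 = −[(-0.40)(0.55) − (-0.20)(-0.35)] = 0.2900
  C_22 = (0.70)(0.55) − (-0.20)(-0.20) = 0.3450
  C_23 = −[(0.70)(-0.35) − (-0.40)(-0.20)] = 0.3250
  C_31 = (-0.40)(-0.05) − (-0.20)(0.90) = 0.2000
  C_32 = −[(0.70)(-0.05) − (-0.20)(-0.15)] = 0.0650
  C_33 = (0.70)(0.90) − (-0.40)(-0.15) = 0.5700
det(I−A) = Σ_j (I−A)_1j·C_1j = (0.70)(0.4775) + (-0.40)(0.0925) + (-0.20)(0.2325) = 0.25075
adj(I−A) = Cᵀ =
  [ 0.4775   0.2900   0.2000]
  [ 0.0925   0.3450   0.0650]
  [ 0.2325   0.3250   0.5700]
(I − A)⁻¹ = adj(I−A) / det(I−A) ≈
  [   1.9043     1.1565     0.7976]
  [   0.3689     1.3759     0.2592]
  [   0.9272     1.2961     2.2732]
x = (I − A)⁻¹ d = adj(I−A)·d / det(I−A), with det(I−A) = 0.25075:
  x_1 = (0.4775·90 + 0.2900·130 + 0.2000·150) / 0.25075 = 110.675 / 0.25075 ≈ 441.4
  x_2 = (0.0925·90 + 0.3450·130 + 0.0650·150) / 0.25075 = 62.925 / 0.25075 ≈ 250.9
  x_3 = (0.2325·90 + 0.3250·130 + 0.5700·150) / 0.25075 = 148.675 / 0.25075 ≈ 592.9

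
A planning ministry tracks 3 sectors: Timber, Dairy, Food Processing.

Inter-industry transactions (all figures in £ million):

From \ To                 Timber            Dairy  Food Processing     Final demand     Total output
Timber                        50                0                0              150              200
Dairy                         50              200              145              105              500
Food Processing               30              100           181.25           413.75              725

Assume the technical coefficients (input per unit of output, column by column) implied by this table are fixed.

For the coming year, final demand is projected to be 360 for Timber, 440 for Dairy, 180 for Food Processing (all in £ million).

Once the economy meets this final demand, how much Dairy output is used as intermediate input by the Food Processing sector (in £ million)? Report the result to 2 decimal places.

z_23 = 128.39

Technical coefficients a_ij = z_ij / X_j:
  a_11 = 50/200 = 0.25, a_21 = 50/200 = 0.25, a_31 = 30/200 = 0.15
  a_12 = 0/500 = 0.00, a_22 = 200/500 = 0.40, a_32 = 100/500 = 0.20
  a_13 = 0/725 = 0.00, a_23 = 145/725 = 0.20, a_33 = 181.25/725 = 0.25
I − A =
  [   0.75     0.00     0.00]
  [  -0.25     0.60    -0.20]
  [  -0.15    -0.20     0.75]
Cofactors of I−A, C_ij = (−1)^(i+j)·(minor ij) (rows/columns in the sector order above):
  C_11 = (0.60)(0.75) − (-0.20)(-0.20) = 0.4100
  C_12 = −[(-0.25)(0.75) − (-0.20)(-0.15)] = 0.2175
  C_13 = (-0.25)(-0.20) − (0.60)(-0.15) = 0.1400
  C_21 = −[(0.00)(0.75) − (0.00)(-0.20)] = 0.0000
  C_22 = (0.75)(0.75) − (0.00)(-0.15) = 0.5625
  C_23 = −[(0.75)(-0.20) − (0.00)(-0.15)] = 0.1500
  C_31 = (0.00)(-0.20) − (0.00)(0.60) = 0.0000
  C_32 = −[(0.75)(-0.20) − (0.00)(-0.25)] = 0.1500
  C_33 = (0.75)(0.60) − (0.00)(-0.25) = 0.4500
det(I−A) = Σ_j (I−A)_1j·C_1j = (0.75)(0.4100) + (0.00)(0.2175) + (0.00)(0.1400) = 0.3075
adj(I−A) = Cᵀ =
  [ 0.4100   0.0000   0.0000]
  [ 0.2175   0.5625   0.1500]
  [ 0.1400   0.1500   0.4500]
(I − A)⁻¹ = adj(I−A) / det(I−A) ≈
  [   1.3333     0.0000     0.0000]
  [   0.7073     1.8293     0.4878]
  [   0.4553     0.4878     1.4634]
First solve x = (I − A)⁻¹ d = adj(I−A)·d / det(I−A); in particular x_3 = (0.1400·360 + 0.1500·440 + 0.4500·180) / 0.3075 = 197.40 / 0.3075 ≈ 641.9512.
Intermediate flow from 2 to 3: z_23 = a_23 · x_3 = 0.20 × 197.40 / 0.3075 = 39.48 / 0.3075 ≈ 128.39.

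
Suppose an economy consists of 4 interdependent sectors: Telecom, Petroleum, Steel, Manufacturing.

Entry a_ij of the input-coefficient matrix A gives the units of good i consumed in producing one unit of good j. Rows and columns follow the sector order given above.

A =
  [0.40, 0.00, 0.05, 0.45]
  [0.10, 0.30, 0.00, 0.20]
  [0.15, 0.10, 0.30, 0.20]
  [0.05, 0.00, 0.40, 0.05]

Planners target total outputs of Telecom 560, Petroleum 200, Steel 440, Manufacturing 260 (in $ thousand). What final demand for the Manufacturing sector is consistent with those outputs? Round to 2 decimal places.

d_4 = 43.00

I − A =
  [   0.60     0.00    -0.05    -0.45]
  [  -0.10     0.70     0.00    -0.20]
  [  -0.15    -0.10     0.70    -0.20]
  [  -0.05     0.00    -0.40     0.95]
d = (I − A) x:
  d_1 = (+0.60)·560 + (+0.00)·200 + (-0.05)·440 + (-0.45)·260 = 197.00
  d_2 = (-0.10)·560 + (+0.70)·200 + (+0.00)·440 + (-0.20)·260 = 32.00
  d_3 = (-0.15)·560 + (-0.10)·200 + (+0.70)·440 + (-0.20)·260 = 152.00
  d_4 = (-0.05)·560 + (+0.00)·200 + (-0.40)·440 + (+0.95)·260 = 43.00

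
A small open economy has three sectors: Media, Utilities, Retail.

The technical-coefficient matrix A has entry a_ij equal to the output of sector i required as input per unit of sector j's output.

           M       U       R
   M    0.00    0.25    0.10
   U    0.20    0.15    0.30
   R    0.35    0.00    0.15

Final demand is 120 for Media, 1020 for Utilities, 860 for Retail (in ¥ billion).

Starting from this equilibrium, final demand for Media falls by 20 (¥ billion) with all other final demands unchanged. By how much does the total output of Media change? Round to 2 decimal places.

I − A =
  [   1.00    -0.25    -0.10]
  [  -0.20     0.85    -0.30]
  [  -0.35     0.00     0.85]
Cofactors of I−A, C_ij = (−1)^(i+j)·(minor ij) (rows/columns in the sector order above):
  C_11 = (0.85)(0.85) − (-0.30)(0.00) = 0.7225
  C_12 = −[(-0.20)(0.85) − (-0.30)(-0.35)] = 0.2750
  C_13 = (-0.20)(0.00) − (0.85)(-0.35) = 0.2975
  C_21 = −[(-0.25)(0.85) − (-0.10)(0.00)] = 0.2125
  C_22 = (1.00)(0.85) − (-0.10)(-0.35) = 0.8150
  C_23 = −[(1.00)(0.00) − (-0.25)(-0.35)] = 0.0875
  C_31 = (-0.25)(-0.30) − (-0.10)(0.85) = 0.1600
  C_32 = −[(1.00)(-0.30) − (-0.10)(-0.20)] = 0.3200
  C_33 = (1.00)(0.85) − (-0.25)(-0.20) = 0.8000
det(I−A) = Σ_j (I−A)_1j·C_1j = (1.00)(0.7225) + (-0.25)(0.2750) + (-0.10)(0.2975) = 0.6240
adj(I−A) = Cᵀ =
  [ 0.7225   0.2125   0.1600]
  [ 0.2750   0.8150   0.3200]
  [ 0.2975   0.0875   0.8000]
(I − A)⁻¹ = adj(I−A) / det(I−A) ≈
  [   1.1579     0.3405     0.2564]
  [   0.4407     1.3061     0.5128]
  [   0.4768     0.1402     1.2821]
Δx = (I − A)⁻¹ Δd with Δd having -20 in the Media component and 0 elsewhere.
So Δx_M = L_MM · (-20), where L_MM = adj(I−A)_MM / det(I−A) = 0.7225 / 0.6240.
Δx_M = 0.7225 × (-20) / 0.6240 = -14.45 / 0.6240 ≈ -23.16.

Δx_M = -23.16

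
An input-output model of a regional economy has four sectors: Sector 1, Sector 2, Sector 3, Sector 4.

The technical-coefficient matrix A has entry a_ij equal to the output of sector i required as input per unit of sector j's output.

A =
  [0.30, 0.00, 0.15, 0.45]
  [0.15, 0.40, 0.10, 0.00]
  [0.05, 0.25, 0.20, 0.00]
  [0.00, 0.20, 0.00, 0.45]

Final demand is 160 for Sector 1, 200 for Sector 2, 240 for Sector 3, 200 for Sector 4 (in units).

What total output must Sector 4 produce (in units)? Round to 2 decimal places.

I − A =
  [   0.70     0.00    -0.15    -0.45]
  [  -0.15     0.60    -0.10     0.00]
  [  -0.05    -0.25     0.80     0.00]
  [   0.00    -0.20     0.00     0.55]
Compute the cofactors C_ij = (−1)^(i+j)·(3×3 minor ij) of I−A; the adjugate is their transpose:
adj(I−A) = Cᵀ =
  [ 0.250250   0.092625   0.058500   0.204750]
  [ 0.068750   0.303875   0.050875   0.056250]
  [ 0.037125   0.100750   0.217500   0.030375]
  [ 0.025000   0.110500   0.018500   0.308375]
det(I−A) = Σ_j (I−A)_1j·C_1j = (0.70)(0.250250) + (0.00)(0.068750) + (-0.15)(0.037125) + (-0.45)(0.025000) = 0.15835625
(I − A)⁻¹ = adj(I−A) / det(I−A) ≈
  [   1.5803     0.5849     0.3694     1.2930]
  [   0.4341     1.9189     0.3213     0.3552]
  [   0.2344     0.6362     1.3735     0.1918]
  [   0.1579     0.6978     0.1168     1.9473]
x = (I − A)⁻¹ d = adj(I−A)·d / det(I−A), with det(I−A) = 0.15835625:
  x_1 = (0.250250·160 + 0.092625·200 + 0.058500·240 + 0.204750·200) / 0.15835625 = 113.555 / 0.15835625 ≈ 717.09
  x_2 = (0.068750·160 + 0.303875·200 + 0.050875·240 + 0.056250·200) / 0.15835625 = 95.235 / 0.15835625 ≈ 601.40
  x_3 = (0.037125·160 + 0.100750·200 + 0.217500·240 + 0.030375·200) / 0.15835625 = 84.365 / 0.15835625 ≈ 532.75
  x_4 = (0.025000·160 + 0.110500·200 + 0.018500·240 + 0.308375·200) / 0.15835625 = 92.215 / 0.15835625 ≈ 582.33

x_4 = 582.33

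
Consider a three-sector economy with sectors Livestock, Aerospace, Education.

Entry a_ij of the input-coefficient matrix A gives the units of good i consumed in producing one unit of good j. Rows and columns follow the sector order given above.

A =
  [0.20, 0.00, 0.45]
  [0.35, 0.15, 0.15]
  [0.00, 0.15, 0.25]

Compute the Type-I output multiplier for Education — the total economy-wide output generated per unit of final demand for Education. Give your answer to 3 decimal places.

I − A =
  [   0.80     0.00    -0.45]
  [  -0.35     0.85    -0.15]
  [   0.00    -0.15     0.75]
Cofactors of I−A, C_ij = (−1)^(i+j)·(minor ij) (rows/columns in the sector order above):
  C_11 = (0.85)(0.75) − (-0.15)(-0.15) = 0.6150
  C_12 = −[(-0.35)(0.75) − (-0.15)(0.00)] = 0.2625
  C_13 = (-0.35)(-0.15) − (0.85)(0.00) = 0.0525
  C_21 = −[(0.00)(0.75) − (-0.45)(-0.15)] = 0.0675
  C_22 = (0.80)(0.75) − (-0.45)(0.00) = 0.6000
  C_23 = −[(0.80)(-0.15) − (0.00)(0.00)] = 0.1200
  C_31 = (0.00)(-0.15) − (-0.45)(0.85) = 0.3825
  C_32 = −[(0.80)(-0.15) − (-0.45)(-0.35)] = 0.2775
  C_33 = (0.80)(0.85) − (0.00)(-0.35) = 0.6800
det(I−A) = Σ_j (I−A)_1j·C_1j = (0.80)(0.6150) + (0.00)(0.2625) + (-0.45)(0.0525) = 0.468375
adj(I−A) = Cᵀ =
  [ 0.6150   0.0675   0.3825]
  [ 0.2625   0.6000   0.2775]
  [ 0.0525   0.1200   0.6800]
(I − A)⁻¹ = adj(I−A) / det(I−A) ≈
  [   1.3131     0.1441     0.8167]
  [   0.5604     1.2810     0.5925]
  [   0.1121     0.2562     1.4518]
The output multiplier for sector j is the column-j sum of the Leontief inverse (I − A)⁻¹ = adj(I−A) / det(I−A).
Column 3 of adj(I−A): (0.3825, 0.2775, 0.6800); det(I−A) = 0.468375.
m_3 = (0.3825 + 0.2775 + 0.6800) / 0.468375 = 1.34 / 0.468375 ≈ 2.861.

m_3 = 2.861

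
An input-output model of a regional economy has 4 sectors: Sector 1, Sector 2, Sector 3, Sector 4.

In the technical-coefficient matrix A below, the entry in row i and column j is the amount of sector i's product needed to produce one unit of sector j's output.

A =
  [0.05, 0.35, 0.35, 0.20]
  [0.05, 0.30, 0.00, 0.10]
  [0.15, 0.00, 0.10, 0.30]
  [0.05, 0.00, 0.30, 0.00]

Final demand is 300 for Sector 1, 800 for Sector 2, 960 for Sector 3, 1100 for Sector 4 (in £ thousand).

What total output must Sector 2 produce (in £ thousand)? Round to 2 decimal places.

I − A =
  [   0.95    -0.35    -0.35    -0.20]
  [  -0.05     0.70     0.00    -0.10]
  [  -0.15     0.00     0.90    -0.30]
  [  -0.05     0.00    -0.30     1.00]
Compute the cofactors C_ij = (−1)^(i+j)·(3×3 minor ij) of I−A; the adjugate is their transpose:
adj(I−A) = Cᵀ =
  [ 0.56700   0.28350   0.29750   0.23100]
  [ 0.04950   0.69375   0.05075   0.09450]
  [ 0.11550   0.05775   0.63875   0.22050]
  [ 0.06300   0.03150   0.20650   0.54600]
det(I−A) = Σ_j (I−A)_1j·C_1j = (0.95)(0.56700) + (-0.35)(0.04950) + (-0.35)(0.11550) + (-0.20)(0.06300) = 0.4683
(I − A)⁻¹ = adj(I−A) / det(I−A) ≈
  [   1.2108     0.6054     0.6353     0.4933]
  [   0.1057     1.4814     0.1084     0.2018]
  [   0.2466     0.1233     1.3640     0.4709]
  [   0.1345     0.0673     0.4410     1.1659]
x = (I − A)⁻¹ d = adj(I−A)·d / det(I−A), with det(I−A) = 0.4683:
  x_1 = (0.56700·300 + 0.28350·800 + 0.29750·960 + 0.23100·1100) / 0.4683 = 936.60 / 0.4683 = 2000.00
  x_2 = (0.04950·300 + 0.69375·800 + 0.05075·960 + 0.09450·1100) / 0.4683 = 722.52 / 0.4683 ≈ 1542.86
  x_3 = (0.11550·300 + 0.05775·800 + 0.63875·960 + 0.22050·1100) / 0.4683 = 936.60 / 0.4683 = 2000.00
  x_4 = (0.06300·300 + 0.03150·800 + 0.20650·960 + 0.54600·1100) / 0.4683 = 842.94 / 0.4683 = 1800.00

x_2 = 1542.86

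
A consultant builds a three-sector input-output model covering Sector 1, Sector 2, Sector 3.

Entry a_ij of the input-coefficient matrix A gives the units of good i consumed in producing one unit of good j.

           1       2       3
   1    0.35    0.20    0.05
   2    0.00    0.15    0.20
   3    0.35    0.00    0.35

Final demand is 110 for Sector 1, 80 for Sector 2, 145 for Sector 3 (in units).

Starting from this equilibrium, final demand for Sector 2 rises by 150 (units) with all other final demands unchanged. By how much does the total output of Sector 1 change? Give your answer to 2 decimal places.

Δx_1 = 59.05

I − A =
  [   0.65    -0.20    -0.05]
  [   0.00     0.85    -0.20]
  [  -0.35     0.00     0.65]
Cofactors of I−A, C_ij = (−1)^(i+j)·(minor ij) (rows/columns in the sector order above):
  C_11 = (0.85)(0.65) − (-0.20)(0.00) = 0.5525
  C_12 = −[(0.00)(0.65) − (-0.20)(-0.35)] = 0.0700
  C_13 = (0.00)(0.00) − (0.85)(-0.35) = 0.2975
  C_21 = −[(-0.20)(0.65) − (-0.05)(0.00)] = 0.1300
  C_22 = (0.65)(0.65) − (-0.05)(-0.35) = 0.4050
  C_23 = −[(0.65)(0.00) − (-0.20)(-0.35)] = 0.0700
  C_31 = (-0.20)(-0.20) − (-0.05)(0.85) = 0.0825
  C_32 = −[(0.65)(-0.20) − (-0.05)(0.00)] = 0.1300
  C_33 = (0.65)(0.85) − (-0.20)(0.00) = 0.5525
det(I−A) = Σ_j (I−A)_1j·C_1j = (0.65)(0.5525) + (-0.20)(0.0700) + (-0.05)(0.2975) = 0.33025
adj(I−A) = Cᵀ =
  [ 0.5525   0.1300   0.0825]
  [ 0.0700   0.4050   0.1300]
  [ 0.2975   0.0700   0.5525]
(I − A)⁻¹ = adj(I−A) / det(I−A) ≈
  [   1.6730     0.3936     0.2498]
  [   0.2120     1.2263     0.3936]
  [   0.9008     0.2120     1.6730]
Δx = (I − A)⁻¹ Δd with Δd having +150 in the Sector 2 component and 0 elsewhere.
So Δx_1 = L_12 · (+150), where L_12 = adj(I−A)_12 / det(I−A) = 0.1300 / 0.33025.
Δx_1 = 0.1300 × (+150) / 0.33025 = 19.50 / 0.33025 ≈ 59.05.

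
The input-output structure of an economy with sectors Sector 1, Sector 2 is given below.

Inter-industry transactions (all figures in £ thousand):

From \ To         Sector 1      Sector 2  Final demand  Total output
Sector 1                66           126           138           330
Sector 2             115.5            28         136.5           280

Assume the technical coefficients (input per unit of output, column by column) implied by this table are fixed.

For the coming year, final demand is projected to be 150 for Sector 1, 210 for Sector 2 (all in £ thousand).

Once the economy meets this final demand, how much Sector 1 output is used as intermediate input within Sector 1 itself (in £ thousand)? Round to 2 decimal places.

Technical coefficients a_ij = z_ij / X_j:
  a_11 = 66/330 = 0.20, a_21 = 115.5/330 = 0.35
  a_12 = 126/280 = 0.45, a_22 = 28/280 = 0.10
I − A =
  [   0.80    -0.45]
  [  -0.35     0.90]
det(I−A) = (0.80)(0.90) − (-0.45)(-0.35) = 0.5625
adj(I−A) = [[0.90, 0.45], [0.35, 0.80]]
(I − A)⁻¹ = adj(I−A) / det(I−A) ≈
  [   1.6000     0.8000]
  [   0.6222     1.4222]
First solve x = (I − A)⁻¹ d = adj(I−A)·d / det(I−A); in particular x_1 = (0.90·150 + 0.45·210) / 0.5625 = 229.50 / 0.5625 = 408.0000.
Intermediate flow from 1 to 1: z_11 = a_11 · x_1 = 0.20 × 229.50 / 0.5625 = 45.90 / 0.5625 = 81.60.

z_11 = 81.60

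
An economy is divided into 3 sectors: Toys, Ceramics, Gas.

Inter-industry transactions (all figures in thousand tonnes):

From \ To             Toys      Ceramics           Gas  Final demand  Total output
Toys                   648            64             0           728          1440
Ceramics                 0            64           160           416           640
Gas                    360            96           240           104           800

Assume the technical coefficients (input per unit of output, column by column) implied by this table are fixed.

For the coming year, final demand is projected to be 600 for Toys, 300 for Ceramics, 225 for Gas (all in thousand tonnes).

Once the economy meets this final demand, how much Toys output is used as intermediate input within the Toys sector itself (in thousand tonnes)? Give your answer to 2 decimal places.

z_TT = 533.77

Technical coefficients a_ij = z_ij / X_j:
  a_TT = 648/1440 = 0.45, a_CT = 0/1440 = 0.00, a_GT = 360/1440 = 0.25
  a_TC = 64/640 = 0.10, a_CC = 64/640 = 0.10, a_GC = 96/640 = 0.15
  a_TG = 0/800 = 0.00, a_CG = 160/800 = 0.20, a_GG = 240/800 = 0.30
I − A =
  [   0.55    -0.10     0.00]
  [   0.00     0.90    -0.20]
  [  -0.25    -0.15     0.70]
Cofactors of I−A, C_ij = (−1)^(i+j)·(minor ij) (rows/columns in the sector order above):
  C_11 = (0.90)(0.70) − (-0.20)(-0.15) = 0.6000
  C_12 = −[(0.00)(0.70) − (-0.20)(-0.25)] = 0.0500
  C_13 = (0.00)(-0.15) − (0.90)(-0.25) = 0.2250
  C_21 = −[(-0.10)(0.70) − (0.00)(-0.15)] = 0.0700
  C_22 = (0.55)(0.70) − (0.00)(-0.25) = 0.3850
  C_23 = −[(0.55)(-0.15) − (-0.10)(-0.25)] = 0.1075
  C_31 = (-0.10)(-0.20) − (0.00)(0.90) = 0.0200
  C_32 = −[(0.55)(-0.20) − (0.00)(0.00)] = 0.1100
  C_33 = (0.55)(0.90) − (-0.10)(0.00) = 0.4950
det(I−A) = Σ_j (I−A)_1j·C_1j = (0.55)(0.6000) + (-0.10)(0.0500) + (0.00)(0.2250) = 0.3250
adj(I−A) = Cᵀ =
  [ 0.6000   0.0700   0.0200]
  [ 0.0500   0.3850   0.1100]
  [ 0.2250   0.1075   0.4950]
(I − A)⁻¹ = adj(I−A) / det(I−A) ≈
  [   1.8462     0.2154     0.0615]
  [   0.1538     1.1846     0.3385]
  [   0.6923     0.3308     1.5231]
First solve x = (I − A)⁻¹ d = adj(I−A)·d / det(I−A); in particular x_T = (0.6000·600 + 0.0700·300 + 0.0200·225) / 0.3250 = 385.50 / 0.3250 ≈ 1186.1538.
Intermediate flow from T to T: z_TT = a_TT · x_T = 0.45 × 385.50 / 0.3250 = 173.475 / 0.3250 ≈ 533.77.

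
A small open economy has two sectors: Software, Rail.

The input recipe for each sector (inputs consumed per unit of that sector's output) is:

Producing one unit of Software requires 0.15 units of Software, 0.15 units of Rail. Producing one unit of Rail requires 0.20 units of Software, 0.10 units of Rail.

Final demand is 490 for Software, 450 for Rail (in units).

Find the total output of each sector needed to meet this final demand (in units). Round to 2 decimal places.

I − A =
  [   0.85    -0.20]
  [  -0.15     0.90]
det(I−A) = (0.85)(0.90) − (-0.20)(-0.15) = 0.7350
adj(I−A) = [[0.90, 0.20], [0.15, 0.85]]
(I − A)⁻¹ = adj(I−A) / det(I−A) ≈
  [   1.2245     0.2721]
  [   0.2041     1.1565]
x = (I − A)⁻¹ d = adj(I−A)·d / det(I−A), with det(I−A) = 0.7350:
  x_1 = (0.90·490 + 0.20·450) / 0.7350 = 531.00 / 0.7350 ≈ 722.45
  x_2 = (0.15·490 + 0.85·450) / 0.7350 = 456.00 / 0.7350 ≈ 620.41

x_1 = 722.45, x_2 = 620.41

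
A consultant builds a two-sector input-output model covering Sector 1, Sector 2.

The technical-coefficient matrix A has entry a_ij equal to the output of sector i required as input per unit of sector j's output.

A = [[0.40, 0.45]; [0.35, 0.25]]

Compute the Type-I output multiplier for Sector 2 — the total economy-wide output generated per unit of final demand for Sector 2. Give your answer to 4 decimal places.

m_2 = 3.5897

I − A =
  [   0.60    -0.45]
  [  -0.35     0.75]
det(I−A) = (0.60)(0.75) − (-0.45)(-0.35) = 0.2925
adj(I−A) = [[0.75, 0.45], [0.35, 0.60]]
(I − A)⁻¹ = adj(I−A) / det(I−A) ≈
  [   2.56410     1.53846]
  [   1.19658     2.05128]
The output multiplier for sector j is the column-j sum of the Leontief inverse (I − A)⁻¹ = adj(I−A) / det(I−A).
Column 2 of adj(I−A): (0.45, 0.60); det(I−A) = 0.2925.
m_2 = (0.45 + 0.60) / 0.2925 = 1.05 / 0.2925 ≈ 3.5897.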